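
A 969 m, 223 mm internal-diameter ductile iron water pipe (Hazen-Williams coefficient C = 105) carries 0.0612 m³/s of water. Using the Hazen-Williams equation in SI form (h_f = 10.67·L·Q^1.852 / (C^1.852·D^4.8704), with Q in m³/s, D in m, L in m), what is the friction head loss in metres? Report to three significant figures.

h_f ≈ 15.8 m

h_f = 10.67·969·0.0612^1.852 / (105^1.852·0.223^4.8704) = 15.79 m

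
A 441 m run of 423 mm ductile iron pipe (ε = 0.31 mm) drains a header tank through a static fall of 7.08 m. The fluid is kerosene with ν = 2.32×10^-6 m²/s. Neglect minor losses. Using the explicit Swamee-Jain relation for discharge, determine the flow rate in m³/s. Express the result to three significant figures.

Swamee-Jain (Type II): Q = -0.965·√(gD⁵h_f/L)·ln[ε/(3.7D) + √(3.17ν²L/(gD³h_f))]
√(gD⁵h_f/L) = √(9.81·0.423⁵·7.08/441) = 0.04618
ε/(3.7D) = 1.98×10^-4; √(3.17ν²L/(gD³h_f)) = 3.78×10^-5
Q = -0.965·0.04618·ln(2.359×10^-4) = 0.3722 m³/s
Check: V = 2.65 m/s, Re = 4.83×10^5, f = 0.01912, h_f = 7.13 m ≈ 7.08 m ✓

Q ≈ 0.372 m³/s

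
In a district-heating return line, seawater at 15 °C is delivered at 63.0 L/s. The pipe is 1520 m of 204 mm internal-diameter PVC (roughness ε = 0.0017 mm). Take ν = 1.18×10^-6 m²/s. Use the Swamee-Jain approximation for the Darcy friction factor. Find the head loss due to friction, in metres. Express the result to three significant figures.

h_f ≈ 20.0 m

V = 4Q/(πD²) = 4·0.0630/(π·0.204²) = 1.927 m/s
Re = VD/ν = 1.927·0.204/1.18×10^-6 = 3.33×10^5 → turbulent
ε/D = 0.0017/204 = 8.33×10^-6
Swamee-Jain: f = 0.01420
h_f = f(L/D)V²/(2g) = 0.01420·(1520/0.204)·1.927²/(2·9.81) = 20.03 m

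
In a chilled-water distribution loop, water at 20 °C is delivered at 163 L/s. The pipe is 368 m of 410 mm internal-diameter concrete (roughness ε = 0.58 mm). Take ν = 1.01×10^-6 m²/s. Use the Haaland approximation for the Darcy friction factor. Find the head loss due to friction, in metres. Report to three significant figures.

V = 4Q/(πD²) = 4·0.163/(π·0.410²) = 1.235 m/s
Re = VD/ν = 1.235·0.410/1.01×10^-6 = 5.01×10^5 → turbulent
ε/D = 0.58/410 = 0.00141
Haaland: f = 0.02186
h_f = f(L/D)V²/(2g) = 0.02186·(368/0.410)·1.235²/(2·9.81) = 1.524 m

h_f ≈ 1.52 m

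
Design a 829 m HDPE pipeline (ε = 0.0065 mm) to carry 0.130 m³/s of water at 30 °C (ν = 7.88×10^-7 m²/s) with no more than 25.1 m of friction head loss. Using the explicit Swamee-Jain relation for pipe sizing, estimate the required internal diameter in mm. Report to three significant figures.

D ≈ 226 mm

Swamee-Jain (Type III): D = 0.66·[ε^1.25·(LQ²/(gh_f))^4.75 + ν·Q^9.4·(L/(gh_f))^5.2]^0.04
LQ²/(gh_f) = 0.05690; L/(gh_f) = 3.367
Term 1 = ε^1.25·(…)^4.75 = 4.01×10^-13; Term 2 = ν·Q^9.4·(…)^5.2 = 2.04×10^-12
D = 0.66·(4.01×10^-13 + 2.04×10^-12)^0.04 = 0.2265 m = 226 mm
Check: V = 3.23 m/s, Re = 9.27×10^5, f = 0.01239, h_f = 24.1 m ≈ 25.1 m ✓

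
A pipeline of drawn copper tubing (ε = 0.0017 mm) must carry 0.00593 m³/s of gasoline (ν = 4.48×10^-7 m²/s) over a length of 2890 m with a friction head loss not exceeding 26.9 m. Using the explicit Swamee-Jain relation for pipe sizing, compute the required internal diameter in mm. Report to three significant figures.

D ≈ 88.1 mm

Swamee-Jain (Type III): D = 0.66·[ε^1.25·(LQ²/(gh_f))^4.75 + ν·Q^9.4·(L/(gh_f))^5.2]^0.04
LQ²/(gh_f) = 3.851×10^-4; L/(gh_f) = 10.95
Term 1 = ε^1.25·(…)^4.75 = 3.71×10^-24; Term 2 = ν·Q^9.4·(…)^5.2 = 1.33×10^-22
D = 0.66·(3.71×10^-24 + 1.33×10^-22)^0.04 = 0.08810 m = 88.1 mm
Check: V = 0.973 m/s, Re = 1.91×10^5, f = 0.01584, h_f = 25.1 m ≈ 26.9 m ✓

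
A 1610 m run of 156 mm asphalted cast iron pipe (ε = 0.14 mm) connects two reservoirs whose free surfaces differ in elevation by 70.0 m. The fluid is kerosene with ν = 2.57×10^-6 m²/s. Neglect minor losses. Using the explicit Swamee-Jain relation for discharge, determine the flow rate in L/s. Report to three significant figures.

Q ≈ 48.1 L/s

Swamee-Jain (Type II): Q = -0.965·√(gD⁵h_f/L)·ln[ε/(3.7D) + √(3.17ν²L/(gD³h_f))]
√(gD⁵h_f/L) = √(9.81·0.156⁵·70.0/1610) = 0.006277
ε/(3.7D) = 2.43×10^-4; √(3.17ν²L/(gD³h_f)) = 1.14×10^-4
Q = -0.965·0.006277·ln(3.563×10^-4) = 0.04810 m³/s
Check: V = 2.52 m/s, Re = 1.53×10^5, f = 0.02118, h_f = 70.5 m ≈ 70.0 m ✓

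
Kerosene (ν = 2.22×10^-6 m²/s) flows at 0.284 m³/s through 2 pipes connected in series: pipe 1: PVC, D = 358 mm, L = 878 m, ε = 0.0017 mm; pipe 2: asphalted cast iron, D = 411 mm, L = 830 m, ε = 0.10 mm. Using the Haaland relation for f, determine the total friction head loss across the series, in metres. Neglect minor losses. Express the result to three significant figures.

Pipe 1: V = 2.821 m/s, Re = 4.55×10^5, ε/D = 4.75×10^-6, f = 0.01333, h_1 = f(L/D)V²/2g = 13.27 m
Pipe 2: V = 2.141 m/s, Re = 3.96×10^5, ε/D = 2.43×10^-4, f = 0.01597, h_2 = f(L/D)V²/2g = 7.534 m
Series → Q common, losses add: H = Σh = 20.80 m

H ≈ 20.8 m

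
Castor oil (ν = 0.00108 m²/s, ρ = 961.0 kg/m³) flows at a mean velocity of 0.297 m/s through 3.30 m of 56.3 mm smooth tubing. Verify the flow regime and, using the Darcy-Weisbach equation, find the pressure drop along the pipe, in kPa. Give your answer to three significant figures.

Re = VD/ν = 0.297·0.05630/0.00108 = 15.5 → laminar (Re < 2300)
f = 64/Re = 4.134
h_f = f(L/D)V²/(2g) = 4.134·(3.30/0.05630)·0.297²/(2·9.81) = 1.089 m
Δp = ρg·h_f = 961.0·9.81·1.089 = 10.27 kPa

Δp ≈ 10.3 kPa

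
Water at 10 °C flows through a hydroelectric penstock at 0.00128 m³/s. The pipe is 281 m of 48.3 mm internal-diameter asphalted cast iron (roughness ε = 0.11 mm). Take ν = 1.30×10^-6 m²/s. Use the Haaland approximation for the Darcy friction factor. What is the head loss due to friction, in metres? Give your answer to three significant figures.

h_f ≈ 4.18 m

V = 4Q/(πD²) = 4·0.00128/(π·0.0483²) = 0.6986 m/s
Re = VD/ν = 0.6986·0.0483/1.30×10^-6 = 2.60×10^4 → turbulent
ε/D = 0.11/48.3 = 0.00228
Haaland: f = 0.02889
h_f = f(L/D)V²/(2g) = 0.02889·(281/0.0483)·0.6986²/(2·9.81) = 4.181 m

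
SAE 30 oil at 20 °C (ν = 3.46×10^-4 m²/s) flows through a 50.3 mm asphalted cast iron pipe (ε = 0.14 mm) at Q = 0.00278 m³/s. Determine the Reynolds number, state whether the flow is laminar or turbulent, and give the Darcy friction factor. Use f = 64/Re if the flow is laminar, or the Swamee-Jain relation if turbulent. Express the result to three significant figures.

V = 4Q/(πD²) = 1.399 m/s
Re = VD/ν = 1.399·0.0503/3.46×10^-4 = 203
Re < 2300 → laminar → f = 64/Re = 0.3147

Re ≈ 203; laminar; f = 64/Re ≈ 0.315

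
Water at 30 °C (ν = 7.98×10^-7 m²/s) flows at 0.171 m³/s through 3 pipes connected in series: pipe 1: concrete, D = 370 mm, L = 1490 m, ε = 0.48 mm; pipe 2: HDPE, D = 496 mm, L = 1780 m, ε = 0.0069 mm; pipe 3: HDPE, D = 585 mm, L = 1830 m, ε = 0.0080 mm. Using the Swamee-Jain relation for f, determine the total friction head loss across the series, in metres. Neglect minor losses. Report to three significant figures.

H ≈ 13.8 m

Pipe 1: V = 1.590 m/s, Re = 7.37×10^5, ε/D = 0.00130, f = 0.02138, h_1 = f(L/D)V²/2g = 11.10 m
Pipe 2: V = 0.8850 m/s, Re = 5.50×10^5, ε/D = 1.39×10^-5, f = 0.01311, h_2 = f(L/D)V²/2g = 1.877 m
Pipe 3: V = 0.6362 m/s, Re = 4.66×10^5, ε/D = 1.37×10^-5, f = 0.01346, h_3 = f(L/D)V²/2g = 0.8689 m
Series → Q common, losses add: H = Σh = 13.85 m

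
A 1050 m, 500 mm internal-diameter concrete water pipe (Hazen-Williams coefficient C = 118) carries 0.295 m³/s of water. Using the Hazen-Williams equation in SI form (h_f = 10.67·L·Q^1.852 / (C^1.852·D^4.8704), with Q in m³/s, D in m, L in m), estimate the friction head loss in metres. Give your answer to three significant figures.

h_f = 10.67·1050·0.295^1.852 / (118^1.852·0.500^4.8704) = 4.971 m

h_f ≈ 4.97 m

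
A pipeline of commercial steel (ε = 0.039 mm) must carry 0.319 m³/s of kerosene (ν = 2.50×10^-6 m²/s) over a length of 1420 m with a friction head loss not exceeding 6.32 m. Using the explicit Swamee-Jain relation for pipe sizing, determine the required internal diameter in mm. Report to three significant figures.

Swamee-Jain (Type III): D = 0.66·[ε^1.25·(LQ²/(gh_f))^4.75 + ν·Q^9.4·(L/(gh_f))^5.2]^0.04
LQ²/(gh_f) = 2.331; L/(gh_f) = 22.90
Term 1 = ε^1.25·(…)^4.75 = 1.72×10^-4; Term 2 = ν·Q^9.4·(…)^5.2 = 6.38×10^-4
D = 0.66·(1.72×10^-4 + 6.38×10^-4)^0.04 = 0.4965 m = 496 mm
Check: V = 1.65 m/s, Re = 3.27×10^5, f = 0.01504, h_f = 5.95 m ≈ 6.32 m ✓

D ≈ 496 mm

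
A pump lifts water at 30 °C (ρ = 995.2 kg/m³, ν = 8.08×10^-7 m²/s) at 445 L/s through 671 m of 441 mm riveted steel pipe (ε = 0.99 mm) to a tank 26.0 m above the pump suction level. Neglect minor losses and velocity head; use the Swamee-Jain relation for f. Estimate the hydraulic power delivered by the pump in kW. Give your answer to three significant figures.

P_hyd ≈ 182 kW

V = 4Q/(πD²) = 2.913 m/s; Re = 1.59×10^6; ε/D = 0.00224; f = 0.02432
h_f = f(L/D)V²/2g = 16.01 m
Total head H = z + h_f = 26.0 + 16.01 = 42.01 m
P_hyd = ρgQH = 995.2·9.81·0.445·42.01 = 182.5 kW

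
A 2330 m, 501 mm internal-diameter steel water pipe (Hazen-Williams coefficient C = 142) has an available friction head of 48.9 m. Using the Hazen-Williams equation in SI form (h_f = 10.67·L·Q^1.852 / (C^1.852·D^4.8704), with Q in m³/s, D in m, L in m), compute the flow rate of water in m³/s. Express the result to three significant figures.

Rearranging: Q = [h_f·C^1.852·D^4.8704 / (10.67·L)]^(1/1.852)
Q = [48.9·142^1.852·0.501^4.8704 / (10.67·2330)]^0.540 = 0.7974 m³/s

Q ≈ 0.797 m³/s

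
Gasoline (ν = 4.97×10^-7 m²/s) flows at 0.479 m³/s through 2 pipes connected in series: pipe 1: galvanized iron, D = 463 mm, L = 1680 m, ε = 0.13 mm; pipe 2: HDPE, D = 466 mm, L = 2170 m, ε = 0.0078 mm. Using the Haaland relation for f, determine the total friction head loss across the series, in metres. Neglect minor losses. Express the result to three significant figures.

H ≈ 42.1 m

Pipe 1: V = 2.845 m/s, Re = 2.65×10^6, ε/D = 2.81×10^-4, f = 0.01502, h_1 = f(L/D)V²/2g = 22.49 m
Pipe 2: V = 2.808 m/s, Re = 2.63×10^6, ε/D = 1.67×10^-5, f = 0.01050, h_2 = f(L/D)V²/2g = 19.66 m
Series → Q common, losses add: H = Σh = 42.15 m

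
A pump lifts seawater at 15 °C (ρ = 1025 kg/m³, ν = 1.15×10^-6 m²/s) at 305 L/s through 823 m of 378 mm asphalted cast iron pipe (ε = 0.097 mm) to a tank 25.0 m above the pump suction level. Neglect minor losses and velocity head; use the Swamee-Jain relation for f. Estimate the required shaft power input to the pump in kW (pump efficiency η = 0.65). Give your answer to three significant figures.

P_shaft ≈ 178 kW

V = 4Q/(πD²) = 2.718 m/s; Re = 8.93×10^5; ε/D = 2.57×10^-4; f = 0.01544
h_f = f(L/D)V²/2g = 12.66 m
Total head H = z + h_f = 25.0 + 12.66 = 37.66 m
P_hyd = ρgQH = 1025·9.81·0.305·37.66 = 115.5 kW
P_shaft = P_hyd/η = 115.5/0.65 = 177.7 kW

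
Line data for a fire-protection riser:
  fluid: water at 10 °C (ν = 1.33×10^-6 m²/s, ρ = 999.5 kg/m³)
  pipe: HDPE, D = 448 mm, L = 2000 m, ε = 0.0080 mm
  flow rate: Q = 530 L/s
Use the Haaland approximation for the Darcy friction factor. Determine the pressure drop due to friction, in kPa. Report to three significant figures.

Δp ≈ 295 kPa

V = 4Q/(πD²) = 4·0.530/(π·0.448²) = 3.362 m/s
Re = VD/ν = 3.362·0.448/1.33×10^-6 = 1.13×10^6 → turbulent
ε/D = 0.0080/448 = 1.79×10^-5
Haaland: f = 0.01171
h_f = f(L/D)V²/(2g) = 0.01171·(2000/0.448)·3.362²/(2·9.81) = 30.12 m
Δp = ρg·h_f = 999.5·9.81·30.12 = 295.3 kPa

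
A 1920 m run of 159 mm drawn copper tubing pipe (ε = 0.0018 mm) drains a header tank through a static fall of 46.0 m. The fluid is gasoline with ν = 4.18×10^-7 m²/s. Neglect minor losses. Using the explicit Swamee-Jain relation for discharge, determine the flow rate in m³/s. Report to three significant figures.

Swamee-Jain (Type II): Q = -0.965·√(gD⁵h_f/L)·ln[ε/(3.7D) + √(3.17ν²L/(gD³h_f))]
√(gD⁵h_f/L) = √(9.81·0.159⁵·46.0/1920) = 0.004887
ε/(3.7D) = 3.06×10^-6; √(3.17ν²L/(gD³h_f)) = 2.42×10^-5
Q = -0.965·0.004887·ln(2.727×10^-5) = 0.04956 m³/s
Check: V = 2.50 m/s, Re = 9.50×10^5, f = 0.01198, h_f = 45.9 m ≈ 46.0 m ✓

Q ≈ 0.0496 m³/s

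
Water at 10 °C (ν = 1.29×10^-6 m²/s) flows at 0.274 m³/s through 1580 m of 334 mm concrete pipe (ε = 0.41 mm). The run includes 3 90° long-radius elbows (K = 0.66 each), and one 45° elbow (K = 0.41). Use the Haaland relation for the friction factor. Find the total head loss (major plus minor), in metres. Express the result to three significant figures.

V = 4Q/(πD²) = 3.127 m/s; V²/2g = 0.4985 m
Re = 8.10×10^5, ε/D = 0.00123 → f = 0.02098 (Haaland)
Major: h_f = f(L/D)·V²/2g = 0.02098·4731·0.4985 = 49.47 m
Minor: ΣK = 2.39; h_m = ΣK·V²/2g = 1.191 m
Total H_L = 49.47 + 1.191 = 50.66 m

H_L ≈ 50.7 m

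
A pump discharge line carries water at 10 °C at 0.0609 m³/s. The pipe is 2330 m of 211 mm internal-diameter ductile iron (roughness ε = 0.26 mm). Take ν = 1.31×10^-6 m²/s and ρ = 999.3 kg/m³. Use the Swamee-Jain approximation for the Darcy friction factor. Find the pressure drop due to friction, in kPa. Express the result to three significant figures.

V = 4Q/(πD²) = 4·0.0609/(π·0.211²) = 1.742 m/s
Re = VD/ν = 1.742·0.211/1.31×10^-6 = 2.81×10^5 → turbulent
ε/D = 0.26/211 = 0.00123
Swamee-Jain: f = 0.02172
h_f = f(L/D)V²/(2g) = 0.02172·(2330/0.211)·1.742²/(2·9.81) = 37.08 m
Δp = ρg·h_f = 999.3·9.81·37.08 = 363.5 kPa

Δp ≈ 363 kPa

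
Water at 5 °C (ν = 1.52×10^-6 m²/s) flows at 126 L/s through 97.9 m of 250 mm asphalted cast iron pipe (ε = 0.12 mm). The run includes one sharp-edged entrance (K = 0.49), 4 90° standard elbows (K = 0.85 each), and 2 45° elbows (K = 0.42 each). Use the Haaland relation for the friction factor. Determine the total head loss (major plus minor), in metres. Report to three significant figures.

H_L ≈ 3.90 m

V = 4Q/(πD²) = 2.567 m/s; V²/2g = 0.3358 m
Re = 4.22×10^5, ε/D = 4.80×10^-4 → f = 0.01759 (Haaland)
Major: h_f = f(L/D)·V²/2g = 0.01759·391.6·0.3358 = 2.314 m
Minor: ΣK = 4.73; h_m = ΣK·V²/2g = 1.588 m
Total H_L = 2.314 + 1.588 = 3.902 m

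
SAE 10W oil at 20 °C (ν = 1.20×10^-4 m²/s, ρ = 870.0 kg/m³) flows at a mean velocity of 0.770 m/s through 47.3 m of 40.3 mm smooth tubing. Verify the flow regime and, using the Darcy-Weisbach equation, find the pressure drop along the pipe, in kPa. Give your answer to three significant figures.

Re = VD/ν = 0.770·0.04030/1.20×10^-4 = 259 → laminar (Re < 2300)
f = 64/Re = 0.2475
h_f = f(L/D)V²/(2g) = 0.2475·(47.3/0.04030)·0.770²/(2·9.81) = 8.778 m
Δp = ρg·h_f = 870.0·9.81·8.778 = 74.92 kPa

Δp ≈ 74.9 kPa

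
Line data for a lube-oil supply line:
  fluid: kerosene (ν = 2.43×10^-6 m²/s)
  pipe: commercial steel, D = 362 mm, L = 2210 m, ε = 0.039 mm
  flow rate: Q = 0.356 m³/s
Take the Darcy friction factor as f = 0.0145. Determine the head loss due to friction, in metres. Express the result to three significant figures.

V = 4Q/(πD²) = 4·0.356/(π·0.362²) = 3.459 m/s
h_f = f(L/D)V²/(2g) = 0.01450·(2210/0.362)·3.459²/(2·9.81) = 53.98 m

h_f ≈ 54.0 m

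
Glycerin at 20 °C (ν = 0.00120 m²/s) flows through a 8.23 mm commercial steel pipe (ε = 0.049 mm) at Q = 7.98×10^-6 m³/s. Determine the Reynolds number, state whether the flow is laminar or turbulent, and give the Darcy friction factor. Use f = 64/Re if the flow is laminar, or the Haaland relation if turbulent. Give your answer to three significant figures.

V = 4Q/(πD²) = 0.1500 m/s
Re = VD/ν = 0.1500·0.00823/0.00120 = 1.03
Re < 2300 → laminar → f = 64/Re = 62.21

Re ≈ 1.03; laminar; f = 64/Re ≈ 62.2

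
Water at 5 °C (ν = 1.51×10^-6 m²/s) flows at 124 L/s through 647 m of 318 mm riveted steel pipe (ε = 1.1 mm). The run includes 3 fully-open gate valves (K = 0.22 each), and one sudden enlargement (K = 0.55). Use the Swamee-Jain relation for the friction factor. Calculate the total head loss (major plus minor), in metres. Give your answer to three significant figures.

H_L ≈ 7.17 m

V = 4Q/(πD²) = 1.561 m/s; V²/2g = 0.1242 m
Re = 3.29×10^5, ε/D = 0.00346 → f = 0.02775 (Swamee-Jain)
Major: h_f = f(L/D)·V²/2g = 0.02775·2035·0.1242 = 7.016 m
Minor: ΣK = 1.21; h_m = ΣK·V²/2g = 0.1503 m
Total H_L = 7.016 + 0.1503 = 7.166 m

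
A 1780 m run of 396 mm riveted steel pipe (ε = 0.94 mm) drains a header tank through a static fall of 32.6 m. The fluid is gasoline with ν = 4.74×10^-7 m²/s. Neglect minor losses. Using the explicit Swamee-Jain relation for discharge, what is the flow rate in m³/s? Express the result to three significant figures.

Q ≈ 0.296 m³/s

Swamee-Jain (Type II): Q = -0.965·√(gD⁵h_f/L)·ln[ε/(3.7D) + √(3.17ν²L/(gD³h_f))]
√(gD⁵h_f/L) = √(9.81·0.396⁵·32.6/1780) = 0.04183
ε/(3.7D) = 6.42×10^-4; √(3.17ν²L/(gD³h_f)) = 7.99×10^-6
Q = -0.965·0.04183·ln(6.495×10^-4) = 0.2962 m³/s
Check: V = 2.41 m/s, Re = 2.01×10^6, f = 0.02465, h_f = 32.7 m ≈ 32.6 m ✓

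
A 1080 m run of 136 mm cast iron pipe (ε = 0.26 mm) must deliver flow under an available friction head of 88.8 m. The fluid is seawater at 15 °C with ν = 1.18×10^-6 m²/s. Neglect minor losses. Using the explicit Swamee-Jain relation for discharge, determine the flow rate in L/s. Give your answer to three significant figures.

Swamee-Jain (Type II): Q = -0.965·√(gD⁵h_f/L)·ln[ε/(3.7D) + √(3.17ν²L/(gD³h_f))]
√(gD⁵h_f/L) = √(9.81·0.136⁵·88.8/1080) = 0.006126
ε/(3.7D) = 5.17×10^-4; √(3.17ν²L/(gD³h_f)) = 4.66×10^-5
Q = -0.965·0.006126·ln(5.633×10^-4) = 0.04423 m³/s
Check: V = 3.04 m/s, Re = 3.51×10^5, f = 0.02381, h_f = 89.3 m ≈ 88.8 m ✓

Q ≈ 44.2 L/s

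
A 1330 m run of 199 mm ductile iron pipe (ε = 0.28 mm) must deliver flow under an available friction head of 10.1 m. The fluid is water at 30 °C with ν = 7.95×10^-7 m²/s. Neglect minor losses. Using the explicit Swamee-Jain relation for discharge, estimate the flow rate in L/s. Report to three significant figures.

Swamee-Jain (Type II): Q = -0.965·√(gD⁵h_f/L)·ln[ε/(3.7D) + √(3.17ν²L/(gD³h_f))]
√(gD⁵h_f/L) = √(9.81·0.199⁵·10.1/1330) = 0.004822
ε/(3.7D) = 3.80×10^-4; √(3.17ν²L/(gD³h_f)) = 5.84×10^-5
Q = -0.965·0.004822·ln(4.387×10^-4) = 0.03598 m³/s
Check: V = 1.16 m/s, Re = 2.90×10^5, f = 0.02232, h_f = 10.2 m ≈ 10.1 m ✓

Q ≈ 36.0 L/s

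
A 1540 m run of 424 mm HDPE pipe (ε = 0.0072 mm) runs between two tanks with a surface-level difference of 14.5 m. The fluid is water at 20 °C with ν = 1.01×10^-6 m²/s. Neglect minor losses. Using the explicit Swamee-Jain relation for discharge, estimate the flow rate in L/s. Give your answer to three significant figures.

Q ≈ 362 L/s

Swamee-Jain (Type II): Q = -0.965·√(gD⁵h_f/L)·ln[ε/(3.7D) + √(3.17ν²L/(gD³h_f))]
√(gD⁵h_f/L) = √(9.81·0.424⁵·14.5/1540) = 0.03558
ε/(3.7D) = 4.59×10^-6; √(3.17ν²L/(gD³h_f)) = 2.14×10^-5
Q = -0.965·0.03558·ln(2.602×10^-5) = 0.3624 m³/s
Check: V = 2.57 m/s, Re = 1.08×10^6, f = 0.01189, h_f = 14.5 m ≈ 14.5 m ✓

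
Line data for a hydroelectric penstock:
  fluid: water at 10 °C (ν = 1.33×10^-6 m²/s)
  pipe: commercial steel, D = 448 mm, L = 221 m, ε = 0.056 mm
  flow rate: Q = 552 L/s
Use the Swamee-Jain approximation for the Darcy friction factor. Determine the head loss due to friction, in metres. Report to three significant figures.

h_f ≈ 4.22 m

V = 4Q/(πD²) = 4·0.552/(π·0.448²) = 3.502 m/s
Re = VD/ν = 3.502·0.448/1.33×10^-6 = 1.18×10^6 → turbulent
ε/D = 0.056/448 = 1.25×10^-4
Swamee-Jain: f = 0.01370
h_f = f(L/D)V²/(2g) = 0.01370·(221/0.448)·3.502²/(2·9.81) = 4.224 m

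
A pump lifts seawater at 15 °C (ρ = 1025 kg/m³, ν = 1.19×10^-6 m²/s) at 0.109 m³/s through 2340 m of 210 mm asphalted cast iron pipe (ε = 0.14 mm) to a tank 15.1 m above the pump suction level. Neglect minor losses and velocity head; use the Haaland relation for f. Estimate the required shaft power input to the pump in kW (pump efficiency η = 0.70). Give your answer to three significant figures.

V = 4Q/(πD²) = 3.147 m/s; Re = 5.55×10^5; ε/D = 6.67×10^-4; f = 0.01850
h_f = f(L/D)V²/2g = 104.0 m
Total head H = z + h_f = 15.1 + 104.0 = 119.1 m
P_hyd = ρgQH = 1025·9.81·0.109·119.1 = 130.6 kW
P_shaft = P_hyd/η = 130.6/0.70 = 186.5 kW

P_shaft ≈ 187 kW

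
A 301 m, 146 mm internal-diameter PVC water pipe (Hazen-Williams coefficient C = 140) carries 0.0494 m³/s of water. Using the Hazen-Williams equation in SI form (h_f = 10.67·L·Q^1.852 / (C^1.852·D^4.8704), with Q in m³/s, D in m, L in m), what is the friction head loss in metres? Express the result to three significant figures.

h_f = 10.67·301·0.0494^1.852 / (140^1.852·0.146^4.8704) = 15.23 m

h_f ≈ 15.2 m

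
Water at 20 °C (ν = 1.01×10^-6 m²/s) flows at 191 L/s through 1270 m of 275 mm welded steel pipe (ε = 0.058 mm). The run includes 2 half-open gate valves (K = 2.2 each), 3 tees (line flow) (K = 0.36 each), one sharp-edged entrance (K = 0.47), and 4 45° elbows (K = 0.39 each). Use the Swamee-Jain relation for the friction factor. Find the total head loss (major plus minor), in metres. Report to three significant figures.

V = 4Q/(πD²) = 3.216 m/s; V²/2g = 0.5271 m
Re = 8.76×10^5, ε/D = 2.11×10^-4 → f = 0.01500 (Swamee-Jain)
Major: h_f = f(L/D)·V²/2g = 0.01500·4618·0.5271 = 36.52 m
Minor: ΣK = 7.51; h_m = ΣK·V²/2g = 3.958 m
Total H_L = 36.52 + 3.958 = 40.47 m

H_L ≈ 40.5 m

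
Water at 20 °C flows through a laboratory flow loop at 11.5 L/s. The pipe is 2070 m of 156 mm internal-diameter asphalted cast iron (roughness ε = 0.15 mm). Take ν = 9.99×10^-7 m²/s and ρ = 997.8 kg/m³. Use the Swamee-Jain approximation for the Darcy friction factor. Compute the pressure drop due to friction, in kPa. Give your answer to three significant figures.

Δp ≈ 53.5 kPa

V = 4Q/(πD²) = 4·0.0115/(π·0.156²) = 0.6017 m/s
Re = VD/ν = 0.6017·0.156/9.99×10^-7 = 9.40×10^4 → turbulent
ε/D = 0.15/156 = 9.62×10^-4
Swamee-Jain: f = 0.02234
h_f = f(L/D)V²/(2g) = 0.02234·(2070/0.156)·0.6017²/(2·9.81) = 5.470 m
Δp = ρg·h_f = 997.8·9.81·5.470 = 53.55 kPa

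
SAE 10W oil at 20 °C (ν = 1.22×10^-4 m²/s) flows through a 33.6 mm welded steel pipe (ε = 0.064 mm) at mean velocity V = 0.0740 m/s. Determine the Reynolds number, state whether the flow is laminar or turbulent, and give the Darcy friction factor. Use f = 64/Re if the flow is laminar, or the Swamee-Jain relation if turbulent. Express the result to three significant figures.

Re = VD/ν = 0.07400·0.0336/1.22×10^-4 = 20.4
Re < 2300 → laminar → f = 64/Re = 3.140

Re ≈ 20.4; laminar; f = 64/Re ≈ 3.14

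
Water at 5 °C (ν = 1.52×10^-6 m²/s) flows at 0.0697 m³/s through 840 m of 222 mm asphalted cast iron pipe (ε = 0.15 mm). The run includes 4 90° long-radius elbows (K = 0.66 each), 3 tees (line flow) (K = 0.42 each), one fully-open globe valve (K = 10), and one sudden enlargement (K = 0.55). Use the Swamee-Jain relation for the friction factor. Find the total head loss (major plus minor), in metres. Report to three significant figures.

H_L ≈ 14.5 m

V = 4Q/(πD²) = 1.801 m/s; V²/2g = 0.1653 m
Re = 2.63×10^5, ε/D = 6.76×10^-4 → f = 0.01943 (Swamee-Jain)
Major: h_f = f(L/D)·V²/2g = 0.01943·3784·0.1653 = 12.15 m
Minor: ΣK = 14.4; h_m = ΣK·V²/2g = 2.388 m
Total H_L = 12.15 + 2.388 = 14.54 m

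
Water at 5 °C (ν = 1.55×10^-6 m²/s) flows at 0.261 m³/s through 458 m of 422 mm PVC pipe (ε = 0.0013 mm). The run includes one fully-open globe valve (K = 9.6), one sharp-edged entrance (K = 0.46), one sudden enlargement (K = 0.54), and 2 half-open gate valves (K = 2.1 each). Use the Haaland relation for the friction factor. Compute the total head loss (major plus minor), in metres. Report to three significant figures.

H_L ≈ 5.14 m

V = 4Q/(πD²) = 1.866 m/s; V²/2g = 0.1775 m
Re = 5.08×10^5, ε/D = 3.08×10^-6 → f = 0.01306 (Haaland)
Major: h_f = f(L/D)·V²/2g = 0.01306·1085·0.1775 = 2.516 m
Minor: ΣK = 14.8; h_m = ΣK·V²/2g = 2.627 m
Total H_L = 2.516 + 2.627 = 5.142 m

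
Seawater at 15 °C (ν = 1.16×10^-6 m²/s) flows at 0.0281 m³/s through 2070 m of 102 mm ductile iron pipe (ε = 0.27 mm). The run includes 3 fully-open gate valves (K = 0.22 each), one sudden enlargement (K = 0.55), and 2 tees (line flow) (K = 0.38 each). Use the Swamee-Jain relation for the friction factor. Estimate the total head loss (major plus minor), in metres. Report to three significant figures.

V = 4Q/(πD²) = 3.439 m/s; V²/2g = 0.6027 m
Re = 3.02×10^5, ε/D = 0.00265 → f = 0.02591 (Swamee-Jain)
Major: h_f = f(L/D)·V²/2g = 0.02591·20294·0.6027 = 316.9 m
Minor: ΣK = 1.97; h_m = ΣK·V²/2g = 1.187 m
Total H_L = 316.9 + 1.187 = 318.1 m

H_L ≈ 318 m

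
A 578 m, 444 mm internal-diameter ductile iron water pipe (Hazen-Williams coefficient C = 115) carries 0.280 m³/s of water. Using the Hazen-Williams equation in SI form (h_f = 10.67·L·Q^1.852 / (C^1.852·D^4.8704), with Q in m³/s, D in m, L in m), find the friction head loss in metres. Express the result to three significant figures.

h_f = 10.67·578·0.280^1.852 / (115^1.852·0.444^4.8704) = 4.647 m

h_f ≈ 4.65 m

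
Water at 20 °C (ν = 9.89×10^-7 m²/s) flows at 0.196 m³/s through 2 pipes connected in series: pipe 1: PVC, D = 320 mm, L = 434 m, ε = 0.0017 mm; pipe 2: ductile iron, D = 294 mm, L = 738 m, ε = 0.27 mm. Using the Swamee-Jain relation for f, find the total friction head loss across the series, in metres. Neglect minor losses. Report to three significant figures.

H ≈ 26.0 m

Pipe 1: V = 2.437 m/s, Re = 7.89×10^5, ε/D = 5.31×10^-6, f = 0.01220, h_1 = f(L/D)V²/2g = 5.009 m
Pipe 2: V = 2.887 m/s, Re = 8.58×10^5, ε/D = 9.18×10^-4, f = 0.01971, h_2 = f(L/D)V²/2g = 21.02 m
Series → Q common, losses add: H = Σh = 26.03 m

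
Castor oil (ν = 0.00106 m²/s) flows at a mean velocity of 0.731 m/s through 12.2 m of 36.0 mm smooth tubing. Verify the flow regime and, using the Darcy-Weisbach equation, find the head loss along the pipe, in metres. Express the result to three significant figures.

Re = VD/ν = 0.731·0.03600/0.00106 = 24.8 → laminar (Re < 2300)
f = 64/Re = 2.578
h_f = f(L/D)V²/(2g) = 2.578·(12.2/0.03600)·0.731²/(2·9.81) = 23.79 m

h_f ≈ 23.8 m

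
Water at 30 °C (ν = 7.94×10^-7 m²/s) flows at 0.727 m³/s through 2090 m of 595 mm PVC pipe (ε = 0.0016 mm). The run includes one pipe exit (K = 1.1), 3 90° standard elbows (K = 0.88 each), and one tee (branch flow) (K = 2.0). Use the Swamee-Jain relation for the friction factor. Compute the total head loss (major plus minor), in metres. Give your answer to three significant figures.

V = 4Q/(πD²) = 2.615 m/s; V²/2g = 0.3484 m
Re = 1.96×10^6, ε/D = 2.69×10^-6 → f = 0.01050 (Swamee-Jain)
Major: h_f = f(L/D)·V²/2g = 0.01050·3513·0.3484 = 12.85 m
Minor: ΣK = 5.74; h_m = ΣK·V²/2g = 2.000 m
Total H_L = 12.85 + 2.000 = 14.85 m

H_L ≈ 14.9 m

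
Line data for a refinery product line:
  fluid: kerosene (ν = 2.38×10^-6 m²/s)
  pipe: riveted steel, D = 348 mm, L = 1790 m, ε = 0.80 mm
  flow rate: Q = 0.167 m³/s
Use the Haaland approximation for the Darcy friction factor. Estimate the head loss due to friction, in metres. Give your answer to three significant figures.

V = 4Q/(πD²) = 4·0.167/(π·0.348²) = 1.756 m/s
Re = VD/ν = 1.756·0.348/2.38×10^-6 = 2.57×10^5 → turbulent
ε/D = 0.80/348 = 0.00230
Haaland: f = 0.02492
h_f = f(L/D)V²/(2g) = 0.02492·(1790/0.348)·1.756²/(2·9.81) = 20.14 m

h_f ≈ 20.1 m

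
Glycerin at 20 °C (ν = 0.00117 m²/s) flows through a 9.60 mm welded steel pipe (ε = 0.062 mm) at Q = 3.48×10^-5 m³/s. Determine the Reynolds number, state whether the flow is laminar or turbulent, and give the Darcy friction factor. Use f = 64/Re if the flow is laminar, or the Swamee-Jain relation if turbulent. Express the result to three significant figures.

Re ≈ 3.94; laminar; f = 64/Re ≈ 16.2

V = 4Q/(πD²) = 0.4808 m/s
Re = VD/ν = 0.4808·0.00960/0.00117 = 3.94
Re < 2300 → laminar → f = 64/Re = 16.22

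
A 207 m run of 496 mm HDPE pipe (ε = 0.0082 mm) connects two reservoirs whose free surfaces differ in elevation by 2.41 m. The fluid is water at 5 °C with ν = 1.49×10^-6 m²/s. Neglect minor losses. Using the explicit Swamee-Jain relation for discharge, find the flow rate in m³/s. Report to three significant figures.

Q ≈ 0.595 m³/s

Swamee-Jain (Type II): Q = -0.965·√(gD⁵h_f/L)·ln[ε/(3.7D) + √(3.17ν²L/(gD³h_f))]
√(gD⁵h_f/L) = √(9.81·0.496⁵·2.41/207) = 0.05855
ε/(3.7D) = 4.47×10^-6; √(3.17ν²L/(gD³h_f)) = 2.25×10^-5
Q = -0.965·0.05855·ln(2.694×10^-5) = 0.5945 m³/s
Check: V = 3.08 m/s, Re = 1.02×10^6, f = 0.01196, h_f = 2.41 m ≈ 2.41 m ✓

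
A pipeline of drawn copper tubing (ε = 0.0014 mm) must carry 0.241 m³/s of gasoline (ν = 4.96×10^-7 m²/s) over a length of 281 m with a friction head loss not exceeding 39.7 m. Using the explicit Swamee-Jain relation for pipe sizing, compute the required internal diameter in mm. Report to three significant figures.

Swamee-Jain (Type III): D = 0.66·[ε^1.25·(LQ²/(gh_f))^4.75 + ν·Q^9.4·(L/(gh_f))^5.2]^0.04
LQ²/(gh_f) = 0.04191; L/(gh_f) = 0.7215
Term 1 = ε^1.25·(…)^4.75 = 1.38×10^-14; Term 2 = ν·Q^9.4·(…)^5.2 = 1.41×10^-13
D = 0.66·(1.38×10^-14 + 1.41×10^-13)^0.04 = 0.2028 m = 203 mm
Check: V = 7.46 m/s, Re = 3.05×10^6, f = 0.01004, h_f = 39.4 m ≈ 39.7 m ✓

D ≈ 203 mm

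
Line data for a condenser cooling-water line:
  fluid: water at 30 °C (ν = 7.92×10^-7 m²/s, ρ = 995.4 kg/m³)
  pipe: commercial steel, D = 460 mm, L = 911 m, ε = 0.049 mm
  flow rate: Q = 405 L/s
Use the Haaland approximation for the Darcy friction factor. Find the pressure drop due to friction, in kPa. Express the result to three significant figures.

V = 4Q/(πD²) = 4·0.405/(π·0.460²) = 2.437 m/s
Re = VD/ν = 2.437·0.460/7.92×10^-7 = 1.42×10^6 → turbulent
ε/D = 0.049/460 = 1.07×10^-4
Haaland: f = 0.01310
h_f = f(L/D)V²/(2g) = 0.01310·(911/0.460)·2.437²/(2·9.81) = 7.852 m
Δp = ρg·h_f = 995.4·9.81·7.852 = 76.67 kPa

Δp ≈ 76.7 kPa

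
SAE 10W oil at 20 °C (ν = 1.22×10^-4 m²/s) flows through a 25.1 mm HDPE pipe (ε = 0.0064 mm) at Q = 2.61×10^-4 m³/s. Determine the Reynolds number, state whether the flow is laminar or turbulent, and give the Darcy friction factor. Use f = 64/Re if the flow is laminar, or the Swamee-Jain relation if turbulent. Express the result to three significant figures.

V = 4Q/(πD²) = 0.5275 m/s
Re = VD/ν = 0.5275·0.0251/1.22×10^-4 = 109
Re < 2300 → laminar → f = 64/Re = 0.5897

Re ≈ 109; laminar; f = 64/Re ≈ 0.590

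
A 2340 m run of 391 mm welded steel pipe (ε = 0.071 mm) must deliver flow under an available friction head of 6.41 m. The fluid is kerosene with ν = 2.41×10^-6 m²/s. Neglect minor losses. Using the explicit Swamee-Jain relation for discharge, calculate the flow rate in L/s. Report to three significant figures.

Q ≈ 133 L/s

Swamee-Jain (Type II): Q = -0.965·√(gD⁵h_f/L)·ln[ε/(3.7D) + √(3.17ν²L/(gD³h_f))]
√(gD⁵h_f/L) = √(9.81·0.391⁵·6.41/2340) = 0.01567
ε/(3.7D) = 4.91×10^-5; √(3.17ν²L/(gD³h_f)) = 1.07×10^-4
Q = -0.965·0.01567·ln(1.561×10^-4) = 0.1325 m³/s
Check: V = 1.10 m/s, Re = 1.79×10^5, f = 0.01726, h_f = 6.42 m ≈ 6.41 m ✓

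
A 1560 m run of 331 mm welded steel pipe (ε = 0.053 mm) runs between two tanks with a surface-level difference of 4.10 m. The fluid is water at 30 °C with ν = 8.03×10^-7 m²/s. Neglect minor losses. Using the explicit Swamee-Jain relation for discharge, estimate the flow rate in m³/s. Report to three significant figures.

Q ≈ 0.0910 m³/s

Swamee-Jain (Type II): Q = -0.965·√(gD⁵h_f/L)·ln[ε/(3.7D) + √(3.17ν²L/(gD³h_f))]
√(gD⁵h_f/L) = √(9.81·0.331⁵·4.10/1560) = 0.01012
ε/(3.7D) = 4.33×10^-5; √(3.17ν²L/(gD³h_f)) = 4.68×10^-5
Q = -0.965·0.01012·ln(9.003×10^-5) = 0.09098 m³/s
Check: V = 1.06 m/s, Re = 4.36×10^5, f = 0.01533, h_f = 4.12 m ≈ 4.10 m ✓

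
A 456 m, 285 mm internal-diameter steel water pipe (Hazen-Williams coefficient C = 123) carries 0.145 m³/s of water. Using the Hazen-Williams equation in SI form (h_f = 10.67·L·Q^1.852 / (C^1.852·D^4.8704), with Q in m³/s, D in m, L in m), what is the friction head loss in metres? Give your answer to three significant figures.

h_f ≈ 8.29 m

h_f = 10.67·456·0.145^1.852 / (123^1.852·0.285^4.8704) = 8.291 m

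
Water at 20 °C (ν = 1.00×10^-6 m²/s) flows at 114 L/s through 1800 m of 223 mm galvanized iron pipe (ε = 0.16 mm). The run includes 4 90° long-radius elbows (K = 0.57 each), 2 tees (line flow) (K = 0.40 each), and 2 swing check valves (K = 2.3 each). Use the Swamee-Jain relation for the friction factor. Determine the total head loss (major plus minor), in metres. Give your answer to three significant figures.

H_L ≈ 69.4 m

V = 4Q/(πD²) = 2.919 m/s; V²/2g = 0.4342 m
Re = 6.51×10^5, ε/D = 7.17×10^-4 → f = 0.01884 (Swamee-Jain)
Major: h_f = f(L/D)·V²/2g = 0.01884·8072·0.4342 = 66.03 m
Minor: ΣK = 7.68; h_m = ΣK·V²/2g = 3.335 m
Total H_L = 66.03 + 3.335 = 69.36 m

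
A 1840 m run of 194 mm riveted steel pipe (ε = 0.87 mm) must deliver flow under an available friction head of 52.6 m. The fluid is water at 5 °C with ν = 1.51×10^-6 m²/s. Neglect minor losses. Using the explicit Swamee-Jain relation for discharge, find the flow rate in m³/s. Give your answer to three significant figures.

Swamee-Jain (Type II): Q = -0.965·√(gD⁵h_f/L)·ln[ε/(3.7D) + √(3.17ν²L/(gD³h_f))]
√(gD⁵h_f/L) = √(9.81·0.194⁵·52.6/1840) = 0.008779
ε/(3.7D) = 0.00121; √(3.17ν²L/(gD³h_f)) = 5.94×10^-5
Q = -0.965·0.008779·ln(0.001271) = 0.05648 m³/s
Check: V = 1.91 m/s, Re = 2.45×10^5, f = 0.02997, h_f = 52.9 m ≈ 52.6 m ✓

Q ≈ 0.0565 m³/s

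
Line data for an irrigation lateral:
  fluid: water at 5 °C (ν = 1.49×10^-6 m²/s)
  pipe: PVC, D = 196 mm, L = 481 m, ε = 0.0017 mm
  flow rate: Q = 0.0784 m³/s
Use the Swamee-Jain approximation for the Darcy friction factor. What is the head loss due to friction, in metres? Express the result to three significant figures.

h_f ≈ 11.9 m

V = 4Q/(πD²) = 4·0.0784/(π·0.196²) = 2.598 m/s
Re = VD/ν = 2.598·0.196/1.49×10^-6 = 3.42×10^5 → turbulent
ε/D = 0.0017/196 = 8.67×10^-6
Swamee-Jain: f = 0.01414
h_f = f(L/D)V²/(2g) = 0.01414·(481/0.196)·2.598²/(2·9.81) = 11.94 m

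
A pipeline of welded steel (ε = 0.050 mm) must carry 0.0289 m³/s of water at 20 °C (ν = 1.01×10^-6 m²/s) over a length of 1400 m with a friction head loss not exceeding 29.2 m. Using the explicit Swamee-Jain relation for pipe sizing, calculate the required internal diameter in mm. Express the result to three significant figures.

Swamee-Jain (Type III): D = 0.66·[ε^1.25·(LQ²/(gh_f))^4.75 + ν·Q^9.4·(L/(gh_f))^5.2]^0.04
LQ²/(gh_f) = 0.004082; L/(gh_f) = 4.887
Term 1 = ε^1.25·(…)^4.75 = 1.89×10^-17; Term 2 = ν·Q^9.4·(…)^5.2 = 1.32×10^-17
D = 0.66·(1.89×10^-17 + 1.32×10^-17)^0.04 = 0.1445 m = 144 mm
Check: V = 1.76 m/s, Re = 2.52×10^5, f = 0.01765, h_f = 27.1 m ≈ 29.2 m ✓

D ≈ 144 mm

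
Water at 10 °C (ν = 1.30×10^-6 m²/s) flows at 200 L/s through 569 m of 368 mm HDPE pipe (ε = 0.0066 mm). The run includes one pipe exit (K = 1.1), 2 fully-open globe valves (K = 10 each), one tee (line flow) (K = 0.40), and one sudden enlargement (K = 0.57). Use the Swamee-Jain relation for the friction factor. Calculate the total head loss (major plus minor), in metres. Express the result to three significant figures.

V = 4Q/(πD²) = 1.880 m/s; V²/2g = 0.1802 m
Re = 5.32×10^5, ε/D = 1.79×10^-5 → f = 0.01324 (Swamee-Jain)
Major: h_f = f(L/D)·V²/2g = 0.01324·1546·0.1802 = 3.689 m
Minor: ΣK = 22.1; h_m = ΣK·V²/2g = 3.977 m
Total H_L = 3.689 + 3.977 = 7.667 m

H_L ≈ 7.67 m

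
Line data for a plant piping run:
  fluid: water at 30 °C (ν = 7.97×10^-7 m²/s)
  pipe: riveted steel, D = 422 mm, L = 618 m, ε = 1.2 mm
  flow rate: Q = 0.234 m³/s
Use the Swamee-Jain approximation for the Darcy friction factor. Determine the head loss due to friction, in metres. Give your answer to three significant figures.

V = 4Q/(πD²) = 4·0.234/(π·0.422²) = 1.673 m/s
Re = VD/ν = 1.673·0.422/7.97×10^-7 = 8.86×10^5 → turbulent
ε/D = 1.2/422 = 0.00284
Swamee-Jain: f = 0.02601
h_f = f(L/D)V²/(2g) = 0.02601·(618/0.422)·1.673²/(2·9.81) = 5.434 m

h_f ≈ 5.43 m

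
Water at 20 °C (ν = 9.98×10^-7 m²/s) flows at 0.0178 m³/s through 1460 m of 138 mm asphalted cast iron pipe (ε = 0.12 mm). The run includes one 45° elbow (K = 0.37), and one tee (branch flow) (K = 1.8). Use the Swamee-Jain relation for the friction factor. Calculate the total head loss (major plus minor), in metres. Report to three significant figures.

H_L ≈ 16.2 m

V = 4Q/(πD²) = 1.190 m/s; V²/2g = 0.07218 m
Re = 1.65×10^5, ε/D = 8.70×10^-4 → f = 0.02095 (Swamee-Jain)
Major: h_f = f(L/D)·V²/2g = 0.02095·10580·0.07218 = 16.00 m
Minor: ΣK = 2.17; h_m = ΣK·V²/2g = 0.1566 m
Total H_L = 16.00 + 0.1566 = 16.15 m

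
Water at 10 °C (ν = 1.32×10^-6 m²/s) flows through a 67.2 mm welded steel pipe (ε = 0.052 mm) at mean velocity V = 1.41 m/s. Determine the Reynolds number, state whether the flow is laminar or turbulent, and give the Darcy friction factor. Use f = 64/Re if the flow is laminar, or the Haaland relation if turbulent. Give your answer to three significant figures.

Re ≈ 7.18×10^4; turbulent; f ≈ 0.0220

Re = VD/ν = 1.410·0.0672/1.32×10^-6 = 7.18×10^4
Re > 4000 → turbulent; ε/D = 7.74×10^-4
Haaland: f = 0.02197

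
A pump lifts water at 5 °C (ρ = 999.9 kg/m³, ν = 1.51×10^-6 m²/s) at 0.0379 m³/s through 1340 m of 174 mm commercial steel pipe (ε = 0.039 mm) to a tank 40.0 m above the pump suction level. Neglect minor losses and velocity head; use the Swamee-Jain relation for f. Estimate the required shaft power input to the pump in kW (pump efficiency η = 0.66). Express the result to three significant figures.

P_shaft ≈ 32.4 kW

V = 4Q/(πD²) = 1.594 m/s; Re = 1.84×10^5; ε/D = 2.24×10^-4; f = 0.01749
h_f = f(L/D)V²/2g = 17.44 m
Total head H = z + h_f = 40.0 + 17.44 = 57.44 m
P_hyd = ρgQH = 999.9·9.81·0.0379·57.44 = 21.35 kW
P_shaft = P_hyd/η = 21.35/0.66 = 32.35 kW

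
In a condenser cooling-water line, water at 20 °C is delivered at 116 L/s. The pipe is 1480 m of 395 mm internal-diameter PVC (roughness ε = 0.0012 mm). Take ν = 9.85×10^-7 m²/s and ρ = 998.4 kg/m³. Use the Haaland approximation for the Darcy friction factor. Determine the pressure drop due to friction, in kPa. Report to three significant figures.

Δp ≈ 23.1 kPa

V = 4Q/(πD²) = 4·0.116/(π·0.395²) = 0.9466 m/s
Re = VD/ν = 0.9466·0.395/9.85×10^-7 = 3.80×10^5 → turbulent
ε/D = 0.0012/395 = 3.04×10^-6
Haaland: f = 0.01376
h_f = f(L/D)V²/(2g) = 0.01376·(1480/0.395)·0.9466²/(2·9.81) = 2.354 m
Δp = ρg·h_f = 998.4·9.81·2.354 = 23.06 kPa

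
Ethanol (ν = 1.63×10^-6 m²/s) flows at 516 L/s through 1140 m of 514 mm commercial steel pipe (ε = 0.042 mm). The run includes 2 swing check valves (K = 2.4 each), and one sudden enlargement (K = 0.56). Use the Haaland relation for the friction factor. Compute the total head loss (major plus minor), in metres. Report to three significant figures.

V = 4Q/(πD²) = 2.487 m/s; V²/2g = 0.3152 m
Re = 7.84×10^5, ε/D = 8.17×10^-5 → f = 0.01336 (Haaland)
Major: h_f = f(L/D)·V²/2g = 0.01336·2218·0.3152 = 9.337 m
Minor: ΣK = 5.36; h_m = ΣK·V²/2g = 1.689 m
Total H_L = 9.337 + 1.689 = 11.03 m

H_L ≈ 11.0 m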